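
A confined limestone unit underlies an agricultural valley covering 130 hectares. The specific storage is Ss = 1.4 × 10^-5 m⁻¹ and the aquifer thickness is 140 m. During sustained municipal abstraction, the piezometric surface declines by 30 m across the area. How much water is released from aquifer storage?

ΔV ≈ 76400 m³

S = Ss × b = 1.4 × 10^-5 m⁻¹ × 140 m = 1.96 × 10^-3
A = 130 hectares = 1.3 × 10^6 m²
ΔV = S × A × Δh = 0.00196 × 1.3 × 10^6 m² × 30 m = 76440 m³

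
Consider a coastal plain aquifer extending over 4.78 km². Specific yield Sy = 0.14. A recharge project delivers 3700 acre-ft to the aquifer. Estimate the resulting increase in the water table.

A = 4.78 km² = 4.78 × 10^6 m²
ΔV = 3700 acre-ft = 4.564 × 10^6 m³
Δh = ΔV / (Sy × A) = 4.564 × 10^6 m³ / (0.14 × 4.78 × 10^6 m²) = 6.82 m

Δh ≈ 6.82 m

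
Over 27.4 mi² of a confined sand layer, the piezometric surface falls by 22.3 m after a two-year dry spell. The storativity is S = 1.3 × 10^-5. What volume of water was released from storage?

ΔV ≈ 20600 m³

A = 27.4 mi² = 7.097 × 10^7 m²
ΔV = S × A × Δh = 1.3 × 10^-5 × 7.097 × 10^7 m² × 22.3 m = 20570 m³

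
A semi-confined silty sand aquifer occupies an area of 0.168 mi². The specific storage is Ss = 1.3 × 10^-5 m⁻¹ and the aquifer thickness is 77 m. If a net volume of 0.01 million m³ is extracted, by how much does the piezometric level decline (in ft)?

Δh ≈ 75.3 ft

S = Ss × b = 1.3 × 10^-5 m⁻¹ × 77 m = 1.001 × 10^-3
A = 0.168 mi² = 4.351 × 10^5 m²
ΔV = 0.01 million m³ = 10000 m³
Δh = ΔV / (S × A) = 10000 m³ / (0.001001 × 4.351 × 10^5 m²) = 22.96 m
Δh = 22.96 m = 75.33 ft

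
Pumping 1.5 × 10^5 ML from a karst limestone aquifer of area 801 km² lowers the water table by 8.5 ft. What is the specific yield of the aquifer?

A = 801 km² = 8.01 × 10^8 m²
Δh = 8.5 ft = 2.591 m
ΔV = 1.5 × 10^5 ML = 1.5 × 10^8 m³
Sy = ΔV / (A × Δh) = 1.5 × 10^8 m³ / (8.01 × 10^8 m² × 2.591 m) = 0.07228

Sy ≈ 0.072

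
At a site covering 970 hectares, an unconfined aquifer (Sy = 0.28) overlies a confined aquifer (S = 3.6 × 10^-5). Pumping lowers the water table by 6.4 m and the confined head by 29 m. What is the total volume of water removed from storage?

A = 970 hectares = 9.7 × 10^6 m²
Unconfined: ΔV_u = Sy × A × Δh_u = 0.28 × 9.7 × 10^6 × 6.4 = 1.738 × 10^7 m³
Confined: ΔV_c = S × A × Δh_c = 3.6 × 10^-5 × 9.7 × 10^6 × 29 = 10130 m³
Total ΔV = 1.738 × 10^7 + 10130 = 1.739 × 10^7 m³

ΔV ≈ 1.74 × 10^7 m³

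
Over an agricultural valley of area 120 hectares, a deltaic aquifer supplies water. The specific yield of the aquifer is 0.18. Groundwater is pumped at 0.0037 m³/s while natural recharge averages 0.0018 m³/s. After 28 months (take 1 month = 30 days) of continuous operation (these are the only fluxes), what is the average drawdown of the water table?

A = 120 hectares = 1.2 × 10^6 m²
Net abstraction = 0.0037 − 0.0018 = 0.0019 m³/s
Q_net = 0.0019 m³/s = 164.2 m³/d
t = 28 months = 840 d
ΔV = Q × t = 164.2 m³/d × 840 d = 1.379 × 10^5 m³
Δh = ΔV / (Sy × A) = 1.379 × 10^5 / (0.18 × 1.2 × 10^6) = 0.6384 m

Δh ≈ 0.638 m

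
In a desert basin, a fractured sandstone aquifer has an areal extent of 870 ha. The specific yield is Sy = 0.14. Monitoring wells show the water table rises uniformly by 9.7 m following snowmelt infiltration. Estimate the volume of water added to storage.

A = 870 ha = 8.7 × 10^6 m²
ΔV = Sy × A × Δh = 0.14 × 8.7 × 10^6 m² × 9.7 m = 1.181 × 10^7 m³

ΔV ≈ 1.18 × 10^7 m³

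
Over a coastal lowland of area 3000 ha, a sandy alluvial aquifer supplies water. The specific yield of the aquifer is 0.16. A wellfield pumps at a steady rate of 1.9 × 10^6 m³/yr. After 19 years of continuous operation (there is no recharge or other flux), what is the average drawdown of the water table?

Δh ≈ 7.52 m

A = 3000 ha = 3 × 10^7 m²
Q = 1.9 × 10^6 m³/yr = 5205 m³/d
t = 19 years = 6935 d
ΔV = Q × t = 5205 m³/d × 6935 d = 3.61 × 10^7 m³
Δh = ΔV / (Sy × A) = 3.61 × 10^7 / (0.16 × 3 × 10^7) = 7.521 m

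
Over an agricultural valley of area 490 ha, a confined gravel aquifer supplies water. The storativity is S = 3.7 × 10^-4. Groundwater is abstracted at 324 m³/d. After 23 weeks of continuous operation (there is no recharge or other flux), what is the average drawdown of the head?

A = 490 ha = 4.9 × 10^6 m²
t = 23 weeks = 161 d
ΔV = Q × t = 324 m³/d × 161 d = 52160 m³
Δh = ΔV / (S × A) = 52160 / (3.7 × 10^-4 × 4.9 × 10^6) = 28.77 m

Δh ≈ 28.8 m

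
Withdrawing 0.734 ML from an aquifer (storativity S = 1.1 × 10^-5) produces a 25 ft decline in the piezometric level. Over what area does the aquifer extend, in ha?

Δh = 25 ft = 7.62 m
ΔV = 0.734 ML = 734 m³
A = ΔV / (S × Δh) = 734 / (1.1 × 10^-5 × 7.62) = 8.757 × 10^6 m²
A = 8.757 × 10^6 m² = 875.7 ha

A ≈ 876 ha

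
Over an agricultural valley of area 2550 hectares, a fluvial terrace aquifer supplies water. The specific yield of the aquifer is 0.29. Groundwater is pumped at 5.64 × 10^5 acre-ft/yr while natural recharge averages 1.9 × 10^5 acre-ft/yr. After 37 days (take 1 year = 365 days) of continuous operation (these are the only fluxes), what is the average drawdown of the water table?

Δh ≈ 6.32 m

A = 2550 hectares = 2.55 × 10^7 m²
Net abstraction = 5.64 × 10^5 − 1.9 × 10^5 = 3.74 × 10^5 acre-ft/yr
Q_net = 3.74 × 10^5 acre-ft/yr = 1.264 × 10^6 m³/d
ΔV = Q × t = 1.264 × 10^6 m³/d × 37 d = 4.676 × 10^7 m³
Δh = ΔV / (Sy × A) = 4.676 × 10^7 / (0.29 × 2.55 × 10^7) = 6.324 m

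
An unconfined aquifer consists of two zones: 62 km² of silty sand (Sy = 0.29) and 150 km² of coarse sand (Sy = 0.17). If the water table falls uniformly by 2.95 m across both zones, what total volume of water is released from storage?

ΔV ≈ 1.28 × 10^8 m³

A₁ = 62 km² = 6.2 × 10^7 m²; A₂ = 150 km² = 1.5 × 10^8 m²
ΔV₁ = 0.29 × 6.2 × 10^7 × 2.95 = 5.304 × 10^7 m³
ΔV₂ = 0.17 × 1.5 × 10^8 × 2.95 = 7.522 × 10^7 m³
ΔV = ΔV₁ + ΔV₂ = 1.283 × 10^8 m³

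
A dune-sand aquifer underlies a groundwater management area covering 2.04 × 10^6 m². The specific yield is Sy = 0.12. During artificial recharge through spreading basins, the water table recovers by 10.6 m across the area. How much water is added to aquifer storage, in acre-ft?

ΔV ≈ 2100 acre-ft

ΔV = Sy × A × Δh = 0.12 × 2.04 × 10^6 m² × 10.6 m = 2.595 × 10^6 m³
ΔV = 2.595 × 10^6 m³ = 2104 acre-ft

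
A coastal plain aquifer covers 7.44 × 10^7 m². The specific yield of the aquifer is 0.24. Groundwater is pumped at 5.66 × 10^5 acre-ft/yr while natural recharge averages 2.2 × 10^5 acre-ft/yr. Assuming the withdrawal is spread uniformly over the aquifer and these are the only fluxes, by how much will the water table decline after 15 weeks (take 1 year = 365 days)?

Δh ≈ 6.88 m

Net abstraction = 5.66 × 10^5 − 2.2 × 10^5 = 3.46 × 10^5 acre-ft/yr
Q_net = 3.46 × 10^5 acre-ft/yr = 1.169 × 10^6 m³/d
t = 15 weeks = 105 d
ΔV = Q × t = 1.169 × 10^6 m³/d × 105 d = 1.228 × 10^8 m³
Δh = ΔV / (Sy × A) = 1.228 × 10^8 / (0.24 × 7.44 × 10^7) = 6.876 m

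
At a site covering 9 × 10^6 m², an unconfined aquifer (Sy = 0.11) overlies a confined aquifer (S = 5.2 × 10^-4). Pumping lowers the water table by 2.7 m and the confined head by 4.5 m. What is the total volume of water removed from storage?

ΔV ≈ 2.69 × 10^6 m³

Unconfined: ΔV_u = Sy × A × Δh_u = 0.11 × 9 × 10^6 × 2.7 = 2.673 × 10^6 m³
Confined: ΔV_c = S × A × Δh_c = 5.2 × 10^-4 × 9 × 10^6 × 4.5 = 21060 m³
Total ΔV = 2.673 × 10^6 + 21060 = 2.694 × 10^6 m³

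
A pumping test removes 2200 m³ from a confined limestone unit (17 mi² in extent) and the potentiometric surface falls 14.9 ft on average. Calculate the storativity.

A = 17 mi² = 4.403 × 10^7 m²
Δh = 14.9 ft = 4.542 m
S = ΔV / (A × Δh) = 2200 m³ / (4.403 × 10^7 m² × 4.542 m) = 1.1 × 10^-5

S ≈ 1.1 × 10^-5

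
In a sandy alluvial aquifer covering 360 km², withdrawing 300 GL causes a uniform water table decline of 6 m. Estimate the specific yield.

Sy ≈ 0.14

A = 360 km² = 3.6 × 10^8 m²
ΔV = 300 GL = 3 × 10^8 m³
Sy = ΔV / (A × Δh) = 3 × 10^8 m³ / (3.6 × 10^8 m² × 6 m) = 0.1389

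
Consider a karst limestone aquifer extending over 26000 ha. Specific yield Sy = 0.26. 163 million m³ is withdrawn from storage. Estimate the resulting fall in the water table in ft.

Δh ≈ 7.91 ft

A = 26000 ha = 2.6 × 10^8 m²
ΔV = 163 million m³ = 1.63 × 10^8 m³
Δh = ΔV / (Sy × A) = 1.63 × 10^8 m³ / (0.26 × 2.6 × 10^8 m²) = 2.411 m
Δh = 2.411 m = 7.911 ft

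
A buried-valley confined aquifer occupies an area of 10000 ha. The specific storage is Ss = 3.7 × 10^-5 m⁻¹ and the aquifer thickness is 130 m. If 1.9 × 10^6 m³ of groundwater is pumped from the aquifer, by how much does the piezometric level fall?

S = Ss × b = 3.7 × 10^-5 m⁻¹ × 130 m = 4.81 × 10^-3
A = 10000 ha = 1 × 10^8 m²
Δh = ΔV / (S × A) = 1.9 × 10^6 m³ / (0.00481 × 1 × 10^8 m²) = 3.95 m

Δh ≈ 3.95 m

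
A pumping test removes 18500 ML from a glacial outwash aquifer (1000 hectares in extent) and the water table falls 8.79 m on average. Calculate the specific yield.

Sy ≈ 0.21

A = 1000 hectares = 1 × 10^7 m²
ΔV = 18500 ML = 1.85 × 10^7 m³
Sy = ΔV / (A × Δh) = 1.85 × 10^7 m³ / (1 × 10^7 m² × 8.79 m) = 0.2105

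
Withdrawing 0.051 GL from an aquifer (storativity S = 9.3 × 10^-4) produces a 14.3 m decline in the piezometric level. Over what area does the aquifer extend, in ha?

A ≈ 383 ha

ΔV = 0.051 GL = 51000 m³
A = ΔV / (S × Δh) = 51000 / (9.3 × 10^-4 × 14.3) = 3.835 × 10^6 m²
A = 3.835 × 10^6 m² = 383.5 ha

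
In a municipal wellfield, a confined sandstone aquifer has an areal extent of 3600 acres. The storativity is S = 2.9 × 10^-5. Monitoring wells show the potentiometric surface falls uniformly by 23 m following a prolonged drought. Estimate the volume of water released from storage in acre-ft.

ΔV ≈ 7.88 acre-ft

A = 3600 acres = 1.457 × 10^7 m²
ΔV = S × A × Δh = 2.9 × 10^-5 × 1.457 × 10^7 m² × 23 m = 9717 m³
ΔV = 9717 m³ = 7.878 acre-ft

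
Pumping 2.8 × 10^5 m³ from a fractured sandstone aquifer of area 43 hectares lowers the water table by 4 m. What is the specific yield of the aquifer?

A = 43 hectares = 4.3 × 10^5 m²
Sy = ΔV / (A × Δh) = 2.8 × 10^5 m³ / (4.3 × 10^5 m² × 4 m) = 0.1628

Sy ≈ 0.16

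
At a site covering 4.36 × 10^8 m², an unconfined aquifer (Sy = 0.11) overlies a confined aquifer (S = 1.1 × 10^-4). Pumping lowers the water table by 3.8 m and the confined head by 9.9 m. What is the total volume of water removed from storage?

Unconfined: ΔV_u = Sy × A × Δh_u = 0.11 × 4.36 × 10^8 × 3.8 = 1.822 × 10^8 m³
Confined: ΔV_c = S × A × Δh_c = 1.1 × 10^-4 × 4.36 × 10^8 × 9.9 = 4.748 × 10^5 m³
Total ΔV = 1.822 × 10^8 + 4.748 × 10^5 = 1.827 × 10^8 m³

ΔV ≈ 1.83 × 10^8 m³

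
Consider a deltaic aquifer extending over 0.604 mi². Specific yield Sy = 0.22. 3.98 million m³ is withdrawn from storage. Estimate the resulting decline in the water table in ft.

Δh ≈ 37.9 ft

A = 0.604 mi² = 1.564 × 10^6 m²
ΔV = 3.98 million m³ = 3.98 × 10^6 m³
Δh = ΔV / (Sy × A) = 3.98 × 10^6 m³ / (0.22 × 1.564 × 10^6 m²) = 11.56 m
Δh = 11.56 m = 37.94 ft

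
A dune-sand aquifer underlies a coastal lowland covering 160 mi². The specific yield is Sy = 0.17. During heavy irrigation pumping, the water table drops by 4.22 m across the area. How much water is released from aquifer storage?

A = 160 mi² = 4.144 × 10^8 m²
ΔV = Sy × A × Δh = 0.17 × 4.144 × 10^8 m² × 4.22 m = 2.973 × 10^8 m³

ΔV ≈ 2.97 × 10^8 m³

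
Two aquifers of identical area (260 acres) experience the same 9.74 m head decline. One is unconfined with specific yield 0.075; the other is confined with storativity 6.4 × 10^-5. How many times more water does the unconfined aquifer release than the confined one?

A = 260 acres = 1.052 × 10^6 m²
Unconfined: ΔV_u = Sy × A × Δh = 0.075 × 1.052 × 10^6 × 9.74 = 7.686 × 10^5 m³
Confined: ΔV_c = S × A × Δh = 6.4 × 10^-5 × 1.052 × 10^6 × 9.74 = 655.9 m³
Ratio = ΔV_u / ΔV_c = Sy / S = 0.075 / 6.4 × 10^-5 = 1172

ΔV_u / ΔV_c ≈ 1170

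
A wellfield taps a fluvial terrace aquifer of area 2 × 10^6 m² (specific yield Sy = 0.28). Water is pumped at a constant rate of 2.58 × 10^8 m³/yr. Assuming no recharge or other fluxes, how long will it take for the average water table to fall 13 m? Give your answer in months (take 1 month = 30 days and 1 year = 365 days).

t ≈ 0.343 months

ΔV = Sy × A × Δh = 0.28 × 2 × 10^6 × 13 = 7.28 × 10^6 m³
Q = 2.58 × 10^8 m³/yr = 7.068 × 10^5 m³/d
t = ΔV / Q = 7.28 × 10^6 m³ / 7.068 × 10^5 m³/d = 10.3 d
t = 10.3 d ≈ 0.3433 months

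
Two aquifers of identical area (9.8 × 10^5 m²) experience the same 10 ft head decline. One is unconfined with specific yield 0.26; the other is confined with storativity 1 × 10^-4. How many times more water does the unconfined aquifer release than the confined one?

ΔV_u / ΔV_c ≈ 2600

Δh = 10 ft = 3.048 m
Unconfined: ΔV_u = Sy × A × Δh = 0.26 × 9.8 × 10^5 × 3.048 = 7.766 × 10^5 m³
Confined: ΔV_c = S × A × Δh = 1 × 10^-4 × 9.8 × 10^5 × 3.048 = 298.7 m³
Ratio = ΔV_u / ΔV_c = Sy / S = 0.26 / 1 × 10^-4 = 2600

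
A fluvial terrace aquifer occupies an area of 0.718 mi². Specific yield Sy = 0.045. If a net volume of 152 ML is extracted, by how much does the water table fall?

Δh ≈ 1.82 m

A = 0.718 mi² = 1.86 × 10^6 m²
ΔV = 152 ML = 1.52 × 10^5 m³
Δh = ΔV / (Sy × A) = 1.52 × 10^5 m³ / (0.045 × 1.86 × 10^6 m²) = 1.816 m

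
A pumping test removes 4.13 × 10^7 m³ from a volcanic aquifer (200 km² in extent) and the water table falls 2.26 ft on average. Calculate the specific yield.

A = 200 km² = 2 × 10^8 m²
Δh = 2.26 ft = 0.6888 m
Sy = ΔV / (A × Δh) = 4.13 × 10^7 m³ / (2 × 10^8 m² × 0.6888 m) = 0.2998

Sy ≈ 0.3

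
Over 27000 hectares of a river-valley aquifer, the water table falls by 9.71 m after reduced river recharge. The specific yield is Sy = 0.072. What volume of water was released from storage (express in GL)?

A = 27000 hectares = 2.7 × 10^8 m²
ΔV = Sy × A × Δh = 0.072 × 2.7 × 10^8 m² × 9.71 m = 1.888 × 10^8 m³
ΔV = 1.888 × 10^8 m³ = 188.8 GL

ΔV ≈ 189 GL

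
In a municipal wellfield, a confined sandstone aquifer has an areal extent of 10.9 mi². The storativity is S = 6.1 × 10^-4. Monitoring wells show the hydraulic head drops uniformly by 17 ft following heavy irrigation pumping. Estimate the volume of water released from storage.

A = 10.9 mi² = 2.823 × 10^7 m²
Δh = 17 ft = 5.182 m
ΔV = S × A × Δh = 6.1 × 10^-4 × 2.823 × 10^7 m² × 5.182 m = 89230 m³

ΔV ≈ 89200 m³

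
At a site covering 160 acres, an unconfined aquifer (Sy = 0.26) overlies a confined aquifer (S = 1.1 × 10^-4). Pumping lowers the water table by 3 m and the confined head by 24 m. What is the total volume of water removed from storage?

A = 160 acres = 6.475 × 10^5 m²
Unconfined: ΔV_u = Sy × A × Δh_u = 0.26 × 6.475 × 10^5 × 3 = 5.05 × 10^5 m³
Confined: ΔV_c = S × A × Δh_c = 1.1 × 10^-4 × 6.475 × 10^5 × 24 = 1709 m³
Total ΔV = 5.05 × 10^5 + 1709 = 5.068 × 10^5 m³

ΔV ≈ 5.07 × 10^5 m³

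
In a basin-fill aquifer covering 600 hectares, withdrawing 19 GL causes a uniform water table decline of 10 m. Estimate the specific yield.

Sy ≈ 0.32

A = 600 hectares = 6 × 10^6 m²
ΔV = 19 GL = 1.9 × 10^7 m³
Sy = ΔV / (A × Δh) = 1.9 × 10^7 m³ / (6 × 10^6 m² × 10 m) = 0.3167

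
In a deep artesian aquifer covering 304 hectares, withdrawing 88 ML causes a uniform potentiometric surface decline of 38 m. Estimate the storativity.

A = 304 hectares = 3.04 × 10^6 m²
ΔV = 88 ML = 88000 m³
S = ΔV / (A × Δh) = 88000 m³ / (3.04 × 10^6 m² × 38 m) = 7.618 × 10^-4

S ≈ 7.6 × 10^-4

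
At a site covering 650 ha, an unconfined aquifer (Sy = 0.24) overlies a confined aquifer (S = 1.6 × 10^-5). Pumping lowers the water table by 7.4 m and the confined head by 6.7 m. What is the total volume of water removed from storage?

ΔV ≈ 1.15 × 10^7 m³

A = 650 ha = 6.5 × 10^6 m²
Unconfined: ΔV_u = Sy × A × Δh_u = 0.24 × 6.5 × 10^6 × 7.4 = 1.154 × 10^7 m³
Confined: ΔV_c = S × A × Δh_c = 1.6 × 10^-5 × 6.5 × 10^6 × 6.7 = 696.8 m³
Total ΔV = 1.154 × 10^7 + 696.8 = 1.154 × 10^7 m³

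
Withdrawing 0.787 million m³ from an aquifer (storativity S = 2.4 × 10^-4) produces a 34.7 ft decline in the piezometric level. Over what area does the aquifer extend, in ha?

A ≈ 31000 ha

Δh = 34.7 ft = 10.58 m
ΔV = 0.787 million m³ = 7.87 × 10^5 m³
A = ΔV / (S × Δh) = 7.87 × 10^5 / (2.4 × 10^-4 × 10.58) = 3.1 × 10^8 m²
A = 3.1 × 10^8 m² = 31000 ha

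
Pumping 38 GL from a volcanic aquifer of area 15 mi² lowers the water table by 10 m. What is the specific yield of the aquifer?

A = 15 mi² = 3.885 × 10^7 m²
ΔV = 38 GL = 3.8 × 10^7 m³
Sy = ΔV / (A × Δh) = 3.8 × 10^7 m³ / (3.885 × 10^7 m² × 10 m) = 0.09781

Sy ≈ 0.098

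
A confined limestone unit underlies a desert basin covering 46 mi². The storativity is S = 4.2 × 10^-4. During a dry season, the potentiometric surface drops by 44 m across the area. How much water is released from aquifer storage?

ΔV ≈ 2.2 × 10^6 m³

A = 46 mi² = 1.191 × 10^8 m²
ΔV = S × A × Δh = 4.2 × 10^-4 × 1.191 × 10^8 m² × 44 m = 2.202 × 10^6 m³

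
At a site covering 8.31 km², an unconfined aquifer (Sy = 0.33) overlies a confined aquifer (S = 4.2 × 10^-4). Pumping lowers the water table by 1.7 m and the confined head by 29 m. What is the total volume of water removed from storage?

ΔV ≈ 4.76 × 10^6 m³

A = 8.31 km² = 8.31 × 10^6 m²
Unconfined: ΔV_u = Sy × A × Δh_u = 0.33 × 8.31 × 10^6 × 1.7 = 4.662 × 10^6 m³
Confined: ΔV_c = S × A × Δh_c = 4.2 × 10^-4 × 8.31 × 10^6 × 29 = 1.012 × 10^5 m³
Total ΔV = 4.662 × 10^6 + 1.012 × 10^5 = 4.763 × 10^6 m³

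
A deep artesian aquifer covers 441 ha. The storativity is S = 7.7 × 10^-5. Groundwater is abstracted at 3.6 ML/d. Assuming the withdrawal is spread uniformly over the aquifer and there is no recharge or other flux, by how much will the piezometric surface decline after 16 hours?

A = 441 ha = 4.41 × 10^6 m²
Q = 3.6 ML/d = 3600 m³/d
t = 16 hours = 0.6667 d
ΔV = Q × t = 3600 m³/d × 0.6667 d = 2400 m³
Δh = ΔV / (S × A) = 2400 / (7.7 × 10^-5 × 4.41 × 10^6) = 7.068 m

Δh ≈ 7.07 m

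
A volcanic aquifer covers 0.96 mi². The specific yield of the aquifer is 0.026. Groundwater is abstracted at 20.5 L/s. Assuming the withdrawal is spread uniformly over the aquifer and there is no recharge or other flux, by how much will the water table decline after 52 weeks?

Δh ≈ 9.97 m

A = 0.96 mi² = 2.486 × 10^6 m²
Q = 20.5 L/s = 1771 m³/d
t = 52 weeks = 364 d
ΔV = Q × t = 1771 m³/d × 364 d = 6.447 × 10^5 m³
Δh = ΔV / (Sy × A) = 6.447 × 10^5 / (0.026 × 2.486 × 10^6) = 9.973 m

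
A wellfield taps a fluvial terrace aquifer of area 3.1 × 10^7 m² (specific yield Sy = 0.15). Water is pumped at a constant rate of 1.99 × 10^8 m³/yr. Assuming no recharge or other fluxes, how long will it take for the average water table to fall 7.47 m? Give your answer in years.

ΔV = Sy × A × Δh = 0.15 × 3.1 × 10^7 × 7.47 = 3.474 × 10^7 m³
Q = 1.99 × 10^8 m³/yr = 5.452 × 10^5 m³/d
t = ΔV / Q = 3.474 × 10^7 m³ / 5.452 × 10^5 m³/d = 63.71 d
t = 63.71 d ≈ 0.1746 years

t ≈ 0.175 years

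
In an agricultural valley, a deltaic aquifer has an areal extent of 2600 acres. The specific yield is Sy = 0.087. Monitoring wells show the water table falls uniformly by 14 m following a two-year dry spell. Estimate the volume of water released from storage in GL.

A = 2600 acres = 1.052 × 10^7 m²
ΔV = Sy × A × Δh = 0.087 × 1.052 × 10^7 m² × 14 m = 1.282 × 10^7 m³
ΔV = 1.282 × 10^7 m³ = 12.82 GL

ΔV ≈ 12.8 GL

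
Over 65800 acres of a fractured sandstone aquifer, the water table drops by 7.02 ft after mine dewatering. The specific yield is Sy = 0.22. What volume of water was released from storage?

A = 65800 acres = 2.663 × 10^8 m²
Δh = 7.02 ft = 2.14 m
ΔV = Sy × A × Δh = 0.22 × 2.663 × 10^8 m² × 2.14 m = 1.253 × 10^8 m³

ΔV ≈ 1.25 × 10^8 m³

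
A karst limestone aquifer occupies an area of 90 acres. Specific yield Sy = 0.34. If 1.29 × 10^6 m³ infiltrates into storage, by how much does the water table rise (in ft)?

A = 90 acres = 3.642 × 10^5 m²
Δh = ΔV / (Sy × A) = 1.29 × 10^6 m³ / (0.34 × 3.642 × 10^5 m²) = 10.42 m
Δh = 10.42 m = 34.18 ft

Δh ≈ 34.2 ft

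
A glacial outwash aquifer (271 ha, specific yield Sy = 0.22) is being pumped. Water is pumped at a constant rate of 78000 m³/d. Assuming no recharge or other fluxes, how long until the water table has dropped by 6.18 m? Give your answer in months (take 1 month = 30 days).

A = 271 ha = 2.71 × 10^6 m²
ΔV = Sy × A × Δh = 0.22 × 2.71 × 10^6 × 6.18 = 3.685 × 10^6 m³
t = ΔV / Q = 3.685 × 10^6 m³ / 78000 m³/d = 47.24 d
t = 47.24 d ≈ 1.575 months

t ≈ 1.57 months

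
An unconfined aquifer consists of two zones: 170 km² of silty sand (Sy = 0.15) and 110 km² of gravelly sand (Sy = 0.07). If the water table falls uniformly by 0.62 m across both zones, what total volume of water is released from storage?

ΔV ≈ 2.06 × 10^7 m³

A₁ = 170 km² = 1.7 × 10^8 m²; A₂ = 110 km² = 1.1 × 10^8 m²
ΔV₁ = 0.15 × 1.7 × 10^8 × 0.62 = 1.581 × 10^7 m³
ΔV₂ = 0.07 × 1.1 × 10^8 × 0.62 = 4.774 × 10^6 m³
ΔV = ΔV₁ + ΔV₂ = 2.058 × 10^7 m³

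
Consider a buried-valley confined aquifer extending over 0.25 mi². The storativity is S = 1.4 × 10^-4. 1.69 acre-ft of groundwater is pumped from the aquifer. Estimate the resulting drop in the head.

A = 0.25 mi² = 6.475 × 10^5 m²
ΔV = 1.69 acre-ft = 2085 m³
Δh = ΔV / (S × A) = 2085 m³ / (1.4 × 10^-4 × 6.475 × 10^5 m²) = 23 m

Δh ≈ 23 m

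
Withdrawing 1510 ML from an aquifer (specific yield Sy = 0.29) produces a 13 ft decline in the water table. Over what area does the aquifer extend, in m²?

Δh = 13 ft = 3.962 m
ΔV = 1510 ML = 1.51 × 10^6 m³
A = ΔV / (Sy × Δh) = 1.51 × 10^6 / (0.29 × 3.962) = 1.314 × 10^6 m²

A ≈ 1.31 × 10^6 m²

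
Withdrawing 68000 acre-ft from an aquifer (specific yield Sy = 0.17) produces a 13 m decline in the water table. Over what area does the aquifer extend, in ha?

A ≈ 3800 ha

ΔV = 68000 acre-ft = 8.388 × 10^7 m³
A = ΔV / (Sy × Δh) = 8.388 × 10^7 / (0.17 × 13) = 3.795 × 10^7 m²
A = 3.795 × 10^7 m² = 3795 ha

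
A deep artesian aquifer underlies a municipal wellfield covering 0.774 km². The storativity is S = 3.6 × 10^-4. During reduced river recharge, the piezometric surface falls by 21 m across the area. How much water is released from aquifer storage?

A = 0.774 km² = 7.74 × 10^5 m²
ΔV = S × A × Δh = 3.6 × 10^-4 × 7.74 × 10^5 m² × 21 m = 5851 m³

ΔV ≈ 5850 m³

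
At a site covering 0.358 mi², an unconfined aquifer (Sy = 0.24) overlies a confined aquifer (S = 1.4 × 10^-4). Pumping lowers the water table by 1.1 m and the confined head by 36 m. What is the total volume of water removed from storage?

A = 0.358 mi² = 9.272 × 10^5 m²
Unconfined: ΔV_u = Sy × A × Δh_u = 0.24 × 9.272 × 10^5 × 1.1 = 2.448 × 10^5 m³
Confined: ΔV_c = S × A × Δh_c = 1.4 × 10^-4 × 9.272 × 10^5 × 36 = 4673 m³
Total ΔV = 2.448 × 10^5 + 4673 = 2.495 × 10^5 m³

ΔV ≈ 2.49 × 10^5 m³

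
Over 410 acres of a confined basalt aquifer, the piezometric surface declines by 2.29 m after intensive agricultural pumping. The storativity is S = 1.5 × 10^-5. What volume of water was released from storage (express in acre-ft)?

ΔV ≈ 0.0462 acre-ft

A = 410 acres = 1.659 × 10^6 m²
ΔV = S × A × Δh = 1.5 × 10^-5 × 1.659 × 10^6 m² × 2.29 m = 56.99 m³
ΔV = 56.99 m³ = 0.04621 acre-ft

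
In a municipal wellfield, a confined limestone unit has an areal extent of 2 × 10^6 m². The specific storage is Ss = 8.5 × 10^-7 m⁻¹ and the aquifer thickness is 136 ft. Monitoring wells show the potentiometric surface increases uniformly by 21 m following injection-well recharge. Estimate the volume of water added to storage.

b = 136 ft = 41.45 m
S = Ss × b = 8.5 × 10^-7 m⁻¹ × 41.45 m = 3.523 × 10^-5
ΔV = S × A × Δh = 3.523 × 10^-5 × 2 × 10^6 m² × 21 m = 1480 m³

ΔV ≈ 1480 m³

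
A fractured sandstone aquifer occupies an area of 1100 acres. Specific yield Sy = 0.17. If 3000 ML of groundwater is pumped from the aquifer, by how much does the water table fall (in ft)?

A = 1100 acres = 4.452 × 10^6 m²
ΔV = 3000 ML = 3 × 10^6 m³
Δh = ΔV / (Sy × A) = 3 × 10^6 m³ / (0.17 × 4.452 × 10^6 m²) = 3.964 m
Δh = 3.964 m = 13.01 ft

Δh ≈ 13 ft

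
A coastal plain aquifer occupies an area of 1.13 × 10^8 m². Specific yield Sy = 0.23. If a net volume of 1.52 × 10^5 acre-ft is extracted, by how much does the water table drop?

ΔV = 1.52 × 10^5 acre-ft = 1.875 × 10^8 m³
Δh = ΔV / (Sy × A) = 1.875 × 10^8 m³ / (0.23 × 1.13 × 10^8 m²) = 7.214 m

Δh ≈ 7.21 m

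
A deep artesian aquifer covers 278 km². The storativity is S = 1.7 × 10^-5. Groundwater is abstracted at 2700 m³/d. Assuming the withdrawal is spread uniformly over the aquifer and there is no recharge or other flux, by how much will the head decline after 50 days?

Δh ≈ 28.6 m

A = 278 km² = 2.78 × 10^8 m²
ΔV = Q × t = 2700 m³/d × 50 d = 1.35 × 10^5 m³
Δh = ΔV / (S × A) = 1.35 × 10^5 / (1.7 × 10^-5 × 2.78 × 10^8) = 28.57 m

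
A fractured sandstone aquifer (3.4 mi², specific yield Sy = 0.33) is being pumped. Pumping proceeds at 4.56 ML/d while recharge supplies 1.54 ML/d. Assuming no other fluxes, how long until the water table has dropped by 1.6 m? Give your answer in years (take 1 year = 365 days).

t ≈ 4.22 years

A = 3.4 mi² = 8.806 × 10^6 m²
ΔV = Sy × A × Δh = 0.33 × 8.806 × 10^6 × 1.6 = 4.65 × 10^6 m³
Net withdrawal = 4.56 − 1.54 = 3.02 ML/d = 3020 m³/d
t = ΔV / Q = 4.65 × 10^6 m³ / 3020 m³/d = 1540 d
t = 1540 d ≈ 4.218 years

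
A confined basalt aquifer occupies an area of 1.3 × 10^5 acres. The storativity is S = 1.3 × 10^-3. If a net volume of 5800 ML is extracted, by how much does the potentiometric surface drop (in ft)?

A = 1.3 × 10^5 acres = 5.261 × 10^8 m²
ΔV = 5800 ML = 5.8 × 10^6 m³
Δh = ΔV / (S × A) = 5.8 × 10^6 m³ / (0.0013 × 5.261 × 10^8 m²) = 8.481 m
Δh = 8.481 m = 27.82 ft

Δh ≈ 27.8 ft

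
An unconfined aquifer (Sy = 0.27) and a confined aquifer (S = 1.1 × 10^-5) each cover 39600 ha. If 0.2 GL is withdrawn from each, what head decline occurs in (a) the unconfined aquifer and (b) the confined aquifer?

Δh_u ≈ 0.00187 m; Δh_c ≈ 45.9 m

A = 39600 ha = 3.96 × 10^8 m²
ΔV = 0.2 GL = 2 × 10^5 m³
Unconfined: Δh_u = ΔV/(Sy·A) = 2 × 10^5/(0.27 × 3.96 × 10^8) = 0.001871 m
Confined: Δh_c = ΔV/(S·A) = 2 × 10^5/(1.1 × 10^-5 × 3.96 × 10^8) = 45.91 m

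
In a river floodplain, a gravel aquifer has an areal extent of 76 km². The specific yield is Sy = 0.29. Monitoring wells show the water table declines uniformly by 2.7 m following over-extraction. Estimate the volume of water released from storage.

A = 76 km² = 7.6 × 10^7 m²
ΔV = Sy × A × Δh = 0.29 × 7.6 × 10^7 m² × 2.7 m = 5.951 × 10^7 m³

ΔV ≈ 5.95 × 10^7 m³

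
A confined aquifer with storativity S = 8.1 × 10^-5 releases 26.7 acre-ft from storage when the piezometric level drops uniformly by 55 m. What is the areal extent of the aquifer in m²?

ΔV = 26.7 acre-ft = 32930 m³
A = ΔV / (S × Δh) = 32930 / (8.1 × 10^-5 × 55) = 7.393 × 10^6 m²

A ≈ 7.39 × 10^6 m²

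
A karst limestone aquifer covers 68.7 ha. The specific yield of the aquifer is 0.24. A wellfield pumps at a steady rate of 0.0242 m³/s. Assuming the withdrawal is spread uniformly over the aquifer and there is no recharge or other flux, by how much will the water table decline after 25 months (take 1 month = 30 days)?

A = 68.7 ha = 6.87 × 10^5 m²
Q = 0.0242 m³/s = 2091 m³/d
t = 25 months = 750 d
ΔV = Q × t = 2091 m³/d × 750 d = 1.568 × 10^6 m³
Δh = ΔV / (Sy × A) = 1.568 × 10^6 / (0.24 × 6.87 × 10^5) = 9.511 m

Δh ≈ 9.51 m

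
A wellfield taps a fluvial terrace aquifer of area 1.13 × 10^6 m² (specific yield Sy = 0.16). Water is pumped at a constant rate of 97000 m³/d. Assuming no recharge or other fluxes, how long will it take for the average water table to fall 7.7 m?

t ≈ 14.4 days

ΔV = Sy × A × Δh = 0.16 × 1.13 × 10^6 × 7.7 = 1.392 × 10^6 m³
t = ΔV / Q = 1.392 × 10^6 m³ / 97000 m³/d = 14.35 d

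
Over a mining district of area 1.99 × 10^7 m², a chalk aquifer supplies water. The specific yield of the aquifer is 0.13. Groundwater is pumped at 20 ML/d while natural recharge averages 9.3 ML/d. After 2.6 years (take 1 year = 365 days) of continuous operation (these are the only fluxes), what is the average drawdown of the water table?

Net abstraction = 20 − 9.3 = 10.7 ML/d
Q_net = 10.7 ML/d = 10700 m³/d
t = 2.6 years = 949 d
ΔV = Q × t = 10700 m³/d × 949 d = 1.015 × 10^7 m³
Δh = ΔV / (Sy × A) = 1.015 × 10^7 / (0.13 × 1.99 × 10^7) = 3.925 m

Δh ≈ 3.93 m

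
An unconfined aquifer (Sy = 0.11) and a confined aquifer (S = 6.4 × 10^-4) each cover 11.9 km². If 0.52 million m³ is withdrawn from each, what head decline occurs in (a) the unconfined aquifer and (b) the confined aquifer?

Δh_u ≈ 0.397 m; Δh_c ≈ 68.3 m

A = 11.9 km² = 1.19 × 10^7 m²
ΔV = 0.52 million m³ = 5.2 × 10^5 m³
Unconfined: Δh_u = ΔV/(Sy·A) = 5.2 × 10^5/(0.11 × 1.19 × 10^7) = 0.3972 m
Confined: Δh_c = ΔV/(S·A) = 5.2 × 10^5/(6.4 × 10^-4 × 1.19 × 10^7) = 68.28 m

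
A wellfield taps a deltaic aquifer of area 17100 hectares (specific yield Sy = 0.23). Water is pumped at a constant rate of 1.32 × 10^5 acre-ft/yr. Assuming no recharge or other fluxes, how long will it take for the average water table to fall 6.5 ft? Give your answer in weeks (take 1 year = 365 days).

t ≈ 25 weeks

A = 17100 hectares = 1.71 × 10^8 m²
Δh = 6.5 ft = 1.981 m
ΔV = Sy × A × Δh = 0.23 × 1.71 × 10^8 × 1.981 = 7.792 × 10^7 m³
Q = 1.32 × 10^5 acre-ft/yr = 4.461 × 10^5 m³/d
t = ΔV / Q = 7.792 × 10^7 m³ / 4.461 × 10^5 m³/d = 174.7 d
t = 174.7 d ≈ 24.95 weeks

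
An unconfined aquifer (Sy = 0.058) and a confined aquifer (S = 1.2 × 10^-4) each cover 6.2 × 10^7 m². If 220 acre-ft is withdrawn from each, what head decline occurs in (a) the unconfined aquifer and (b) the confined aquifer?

Δh_u ≈ 0.0755 m; Δh_c ≈ 36.5 m

ΔV = 220 acre-ft = 2.714 × 10^5 m³
Unconfined: Δh_u = ΔV/(Sy·A) = 2.714 × 10^5/(0.058 × 6.2 × 10^7) = 0.07546 m
Confined: Δh_c = ΔV/(S·A) = 2.714 × 10^5/(1.2 × 10^-4 × 6.2 × 10^7) = 36.47 m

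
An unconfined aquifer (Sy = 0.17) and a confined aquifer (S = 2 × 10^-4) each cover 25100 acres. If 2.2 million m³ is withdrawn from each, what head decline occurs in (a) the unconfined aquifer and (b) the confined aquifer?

Δh_u ≈ 0.127 m; Δh_c ≈ 108 m

A = 25100 acres = 1.016 × 10^8 m²
ΔV = 2.2 million m³ = 2.2 × 10^6 m³
Unconfined: Δh_u = ΔV/(Sy·A) = 2.2 × 10^6/(0.17 × 1.016 × 10^8) = 0.1274 m
Confined: Δh_c = ΔV/(S·A) = 2.2 × 10^6/(2 × 10^-4 × 1.016 × 10^8) = 108.3 m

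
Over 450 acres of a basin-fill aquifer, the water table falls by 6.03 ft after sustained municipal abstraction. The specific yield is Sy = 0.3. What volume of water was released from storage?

ΔV ≈ 1 × 10^6 m³

A = 450 acres = 1.821 × 10^6 m²
Δh = 6.03 ft = 1.838 m
ΔV = Sy × A × Δh = 0.3 × 1.821 × 10^6 m² × 1.838 m = 1.004 × 10^6 m³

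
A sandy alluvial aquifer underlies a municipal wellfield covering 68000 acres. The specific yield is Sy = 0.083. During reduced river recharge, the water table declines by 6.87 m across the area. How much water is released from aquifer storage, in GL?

A = 68000 acres = 2.752 × 10^8 m²
ΔV = Sy × A × Δh = 0.083 × 2.752 × 10^8 m² × 6.87 m = 1.569 × 10^8 m³
ΔV = 1.569 × 10^8 m³ = 156.9 GL

ΔV ≈ 157 GL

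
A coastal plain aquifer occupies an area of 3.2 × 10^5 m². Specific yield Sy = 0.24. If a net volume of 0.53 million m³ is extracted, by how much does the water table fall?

ΔV = 0.53 million m³ = 5.3 × 10^5 m³
Δh = ΔV / (Sy × A) = 5.3 × 10^5 m³ / (0.24 × 3.2 × 10^5 m²) = 6.901 m

Δh ≈ 6.9 m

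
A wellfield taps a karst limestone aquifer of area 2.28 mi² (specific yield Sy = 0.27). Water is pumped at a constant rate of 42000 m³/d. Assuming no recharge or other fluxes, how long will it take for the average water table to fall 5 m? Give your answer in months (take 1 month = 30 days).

A = 2.28 mi² = 5.905 × 10^6 m²
ΔV = Sy × A × Δh = 0.27 × 5.905 × 10^6 × 5 = 7.972 × 10^6 m³
t = ΔV / Q = 7.972 × 10^6 m³ / 42000 m³/d = 189.8 d
t = 189.8 d ≈ 6.327 months

t ≈ 6.33 months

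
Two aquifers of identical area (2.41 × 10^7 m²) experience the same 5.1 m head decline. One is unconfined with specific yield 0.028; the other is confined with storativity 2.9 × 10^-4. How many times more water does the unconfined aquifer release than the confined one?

ΔV_u / ΔV_c ≈ 96.6

Unconfined: ΔV_u = Sy × A × Δh = 0.028 × 2.41 × 10^7 × 5.1 = 3.441 × 10^6 m³
Confined: ΔV_c = S × A × Δh = 2.9 × 10^-4 × 2.41 × 10^7 × 5.1 = 35640 m³
Ratio = ΔV_u / ΔV_c = Sy / S = 0.028 / 2.9 × 10^-4 = 96.55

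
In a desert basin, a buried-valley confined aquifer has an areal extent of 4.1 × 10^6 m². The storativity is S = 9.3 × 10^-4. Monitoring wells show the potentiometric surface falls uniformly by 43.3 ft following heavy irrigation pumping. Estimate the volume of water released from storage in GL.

ΔV ≈ 0.0503 GL

Δh = 43.3 ft = 13.2 m
ΔV = S × A × Δh = 9.3 × 10^-4 × 4.1 × 10^6 m² × 13.2 m = 50320 m³
ΔV = 50320 m³ = 0.05032 GL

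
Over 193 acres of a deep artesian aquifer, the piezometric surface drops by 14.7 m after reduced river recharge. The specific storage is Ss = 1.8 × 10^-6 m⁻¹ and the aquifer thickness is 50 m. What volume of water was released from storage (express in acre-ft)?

S = Ss × b = 1.8 × 10^-6 m⁻¹ × 50 m = 9 × 10^-5
A = 193 acres = 7.81 × 10^5 m²
ΔV = S × A × Δh = 9 × 10^-5 × 7.81 × 10^5 m² × 14.7 m = 1033 m³
ΔV = 1033 m³ = 0.8377 acre-ft

ΔV ≈ 0.838 acre-ft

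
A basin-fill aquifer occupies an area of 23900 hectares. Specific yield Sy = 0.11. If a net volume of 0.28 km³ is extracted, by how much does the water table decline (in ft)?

A = 23900 hectares = 2.39 × 10^8 m²
ΔV = 0.28 km³ = 2.8 × 10^8 m³
Δh = ΔV / (Sy × A) = 2.8 × 10^8 m³ / (0.11 × 2.39 × 10^8 m²) = 10.65 m
Δh = 10.65 m = 34.94 ft

Δh ≈ 34.9 ft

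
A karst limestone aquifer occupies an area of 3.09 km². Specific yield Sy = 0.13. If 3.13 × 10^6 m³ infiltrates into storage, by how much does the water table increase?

A = 3.09 km² = 3.09 × 10^6 m²
Δh = ΔV / (Sy × A) = 3.13 × 10^6 m³ / (0.13 × 3.09 × 10^6 m²) = 7.792 m

Δh ≈ 7.79 m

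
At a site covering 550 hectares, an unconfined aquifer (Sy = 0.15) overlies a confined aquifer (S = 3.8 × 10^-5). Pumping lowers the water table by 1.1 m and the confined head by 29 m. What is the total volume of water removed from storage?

ΔV ≈ 9.14 × 10^5 m³

A = 550 hectares = 5.5 × 10^6 m²
Unconfined: ΔV_u = Sy × A × Δh_u = 0.15 × 5.5 × 10^6 × 1.1 = 9.075 × 10^5 m³
Confined: ΔV_c = S × A × Δh_c = 3.8 × 10^-5 × 5.5 × 10^6 × 29 = 6061 m³
Total ΔV = 9.075 × 10^5 + 6061 = 9.136 × 10^5 m³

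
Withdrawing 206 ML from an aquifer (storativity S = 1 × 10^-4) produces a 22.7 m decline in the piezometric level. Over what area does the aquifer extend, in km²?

A ≈ 90.7 km²

ΔV = 206 ML = 2.06 × 10^5 m³
A = ΔV / (S × Δh) = 2.06 × 10^5 / (1 × 10^-4 × 22.7) = 9.075 × 10^7 m²
A = 9.075 × 10^7 m² = 90.75 km²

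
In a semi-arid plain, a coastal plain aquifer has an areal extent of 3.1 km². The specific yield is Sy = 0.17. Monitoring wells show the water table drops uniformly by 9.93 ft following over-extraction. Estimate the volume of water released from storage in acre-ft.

ΔV ≈ 1290 acre-ft

A = 3.1 km² = 3.1 × 10^6 m²
Δh = 9.93 ft = 3.027 m
ΔV = Sy × A × Δh = 0.17 × 3.1 × 10^6 m² × 3.027 m = 1.595 × 10^6 m³
ΔV = 1.595 × 10^6 m³ = 1293 acre-ft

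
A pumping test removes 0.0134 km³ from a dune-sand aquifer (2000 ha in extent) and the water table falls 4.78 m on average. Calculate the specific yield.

Sy ≈ 0.14

A = 2000 ha = 2 × 10^7 m²
ΔV = 0.0134 km³ = 1.34 × 10^7 m³
Sy = ΔV / (A × Δh) = 1.34 × 10^7 m³ / (2 × 10^7 m² × 4.78 m) = 0.1402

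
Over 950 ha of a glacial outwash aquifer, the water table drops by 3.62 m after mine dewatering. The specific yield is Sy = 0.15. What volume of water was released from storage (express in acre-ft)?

ΔV ≈ 4180 acre-ft

A = 950 ha = 9.5 × 10^6 m²
ΔV = Sy × A × Δh = 0.15 × 9.5 × 10^6 m² × 3.62 m = 5.159 × 10^6 m³
ΔV = 5.159 × 10^6 m³ = 4182 acre-ft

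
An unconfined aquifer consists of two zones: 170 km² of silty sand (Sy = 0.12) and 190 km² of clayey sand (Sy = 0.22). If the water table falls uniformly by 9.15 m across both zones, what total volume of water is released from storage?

ΔV ≈ 5.69 × 10^8 m³

A₁ = 170 km² = 1.7 × 10^8 m²; A₂ = 190 km² = 1.9 × 10^8 m²
ΔV₁ = 0.12 × 1.7 × 10^8 × 9.15 = 1.867 × 10^8 m³
ΔV₂ = 0.22 × 1.9 × 10^8 × 9.15 = 3.825 × 10^8 m³
ΔV = ΔV₁ + ΔV₂ = 5.691 × 10^8 m³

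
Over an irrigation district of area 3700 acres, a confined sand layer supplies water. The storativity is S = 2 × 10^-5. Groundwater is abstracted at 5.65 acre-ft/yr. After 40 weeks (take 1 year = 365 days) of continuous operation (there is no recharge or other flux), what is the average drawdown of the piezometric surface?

Δh ≈ 17.9 m

A = 3700 acres = 1.497 × 10^7 m²
Q = 5.65 acre-ft/yr = 19.09 m³/d
t = 40 weeks = 280 d
ΔV = Q × t = 19.09 m³/d × 280 d = 5346 m³
Δh = ΔV / (S × A) = 5346 / (2 × 10^-5 × 1.497 × 10^7) = 17.85 m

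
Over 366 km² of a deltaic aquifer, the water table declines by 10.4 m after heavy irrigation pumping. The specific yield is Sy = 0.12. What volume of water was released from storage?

A = 366 km² = 3.66 × 10^8 m²
ΔV = Sy × A × Δh = 0.12 × 3.66 × 10^8 m² × 10.4 m = 4.568 × 10^8 m³

ΔV ≈ 4.57 × 10^8 m³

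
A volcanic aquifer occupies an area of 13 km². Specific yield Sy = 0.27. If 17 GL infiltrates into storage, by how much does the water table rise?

A = 13 km² = 1.3 × 10^7 m²
ΔV = 17 GL = 1.7 × 10^7 m³
Δh = ΔV / (Sy × A) = 1.7 × 10^7 m³ / (0.27 × 1.3 × 10^7 m²) = 4.843 m

Δh ≈ 4.84 m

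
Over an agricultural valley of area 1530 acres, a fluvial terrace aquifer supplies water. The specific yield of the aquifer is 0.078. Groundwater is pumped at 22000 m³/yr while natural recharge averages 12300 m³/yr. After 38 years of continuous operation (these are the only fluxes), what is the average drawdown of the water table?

A = 1530 acres = 6.192 × 10^6 m²
Net abstraction = 22000 − 12300 = 9700 m³/yr
Q_net = 9700 m³/yr = 26.58 m³/d
t = 38 years = 13870 d
ΔV = Q × t = 26.58 m³/d × 13870 d = 3.686 × 10^5 m³
Δh = ΔV / (Sy × A) = 3.686 × 10^5 / (0.078 × 6.192 × 10^6) = 0.7632 m

Δh ≈ 0.763 m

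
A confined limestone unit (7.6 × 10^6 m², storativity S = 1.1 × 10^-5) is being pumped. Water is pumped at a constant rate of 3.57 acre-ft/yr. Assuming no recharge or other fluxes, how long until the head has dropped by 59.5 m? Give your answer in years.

ΔV = S × A × Δh = 1.1 × 10^-5 × 7.6 × 10^6 × 59.5 = 4974 m³
Q = 3.57 acre-ft/yr = 12.06 m³/d
t = ΔV / Q = 4974 m³ / 12.06 m³/d = 412.3 d
t = 412.3 d ≈ 1.13 years

t ≈ 1.13 years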